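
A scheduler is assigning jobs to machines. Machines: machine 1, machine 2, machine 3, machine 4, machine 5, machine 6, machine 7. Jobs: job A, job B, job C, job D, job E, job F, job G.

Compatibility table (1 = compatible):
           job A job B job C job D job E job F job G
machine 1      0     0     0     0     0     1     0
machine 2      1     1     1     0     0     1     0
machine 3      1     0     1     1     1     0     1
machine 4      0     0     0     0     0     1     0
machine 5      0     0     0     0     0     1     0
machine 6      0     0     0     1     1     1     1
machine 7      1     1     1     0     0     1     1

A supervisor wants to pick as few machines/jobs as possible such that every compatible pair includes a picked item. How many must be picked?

5

{machine 2, machine 3, machine 6, machine 7, job F} is a vertex cover of size 5: every edge has an endpoint in this set.
No smaller cover exists because machine 1–job F, machine 2–job A, machine 3–job D, machine 6–job G, machine 7–job B is a matching of size 5, and a cover must include an endpoint of each of these disjoint edges (König's theorem).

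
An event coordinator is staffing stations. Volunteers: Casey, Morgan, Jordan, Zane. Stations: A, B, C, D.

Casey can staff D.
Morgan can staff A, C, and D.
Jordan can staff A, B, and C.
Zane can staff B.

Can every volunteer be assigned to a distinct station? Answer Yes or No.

A valid assignment of size 4: Casey–D, Morgan–A, Jordan–C, Zane–B.
All 4 volunteers are covered.

Yes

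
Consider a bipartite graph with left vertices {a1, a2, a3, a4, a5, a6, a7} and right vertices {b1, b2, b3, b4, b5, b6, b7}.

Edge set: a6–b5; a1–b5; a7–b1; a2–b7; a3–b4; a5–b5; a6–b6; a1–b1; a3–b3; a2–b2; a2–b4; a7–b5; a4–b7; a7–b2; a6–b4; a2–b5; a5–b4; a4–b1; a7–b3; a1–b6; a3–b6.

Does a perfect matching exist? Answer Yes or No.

Yes

One maximum matching: a1-b1, a2-b2, a3-b6, a4-b7, a5-b4, a6-b5, a7-b3.
All 7 left vertices are covered.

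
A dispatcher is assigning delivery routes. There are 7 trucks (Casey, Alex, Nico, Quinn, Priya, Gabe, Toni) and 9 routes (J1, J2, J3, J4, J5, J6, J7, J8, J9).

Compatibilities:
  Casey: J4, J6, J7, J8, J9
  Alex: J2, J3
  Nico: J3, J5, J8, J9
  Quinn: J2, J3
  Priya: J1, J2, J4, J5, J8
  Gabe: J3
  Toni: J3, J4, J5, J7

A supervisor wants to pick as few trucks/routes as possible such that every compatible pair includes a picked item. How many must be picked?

6

A maximum matching has 6 edges (e.g. Casey–J6, Alex–J2, Nico–J9, Quinn–J3, Priya–J1, Toni–J7).
By König's theorem the minimum vertex cover has the same size. One such cover is {Casey, Nico, Priya, Toni, J2, J3}.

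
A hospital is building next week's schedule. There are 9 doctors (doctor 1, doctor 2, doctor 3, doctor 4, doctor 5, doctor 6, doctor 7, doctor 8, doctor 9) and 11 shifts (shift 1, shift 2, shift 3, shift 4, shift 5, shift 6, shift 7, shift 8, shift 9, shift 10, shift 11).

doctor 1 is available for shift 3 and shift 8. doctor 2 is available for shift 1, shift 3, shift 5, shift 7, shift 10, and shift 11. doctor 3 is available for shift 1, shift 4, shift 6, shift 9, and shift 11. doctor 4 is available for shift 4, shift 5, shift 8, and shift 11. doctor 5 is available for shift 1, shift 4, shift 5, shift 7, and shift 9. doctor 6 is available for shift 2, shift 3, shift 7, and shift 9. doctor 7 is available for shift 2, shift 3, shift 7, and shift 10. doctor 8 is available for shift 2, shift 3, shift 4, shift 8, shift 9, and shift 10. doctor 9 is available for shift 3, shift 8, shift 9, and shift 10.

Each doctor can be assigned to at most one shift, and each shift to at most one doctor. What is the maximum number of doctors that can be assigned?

9

A valid assignment of size 9: doctor 1-shift 3, doctor 2-shift 7, doctor 3-shift 6, doctor 4-shift 11, doctor 5-shift 5, doctor 6-shift 2, doctor 7-shift 10, doctor 8-shift 4, doctor 9-shift 8.
All 9 doctors are matched, so no larger matching exists.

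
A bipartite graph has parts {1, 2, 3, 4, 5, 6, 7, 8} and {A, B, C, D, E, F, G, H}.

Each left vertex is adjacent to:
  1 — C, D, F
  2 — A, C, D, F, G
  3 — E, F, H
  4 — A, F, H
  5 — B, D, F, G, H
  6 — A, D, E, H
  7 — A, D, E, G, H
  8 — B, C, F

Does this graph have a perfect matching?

For example, pair 1-C, 2-A, 3-E, 4-F, 5-H, 6-D, 7-G, 8-B.
All 8 left vertices are covered.

Yes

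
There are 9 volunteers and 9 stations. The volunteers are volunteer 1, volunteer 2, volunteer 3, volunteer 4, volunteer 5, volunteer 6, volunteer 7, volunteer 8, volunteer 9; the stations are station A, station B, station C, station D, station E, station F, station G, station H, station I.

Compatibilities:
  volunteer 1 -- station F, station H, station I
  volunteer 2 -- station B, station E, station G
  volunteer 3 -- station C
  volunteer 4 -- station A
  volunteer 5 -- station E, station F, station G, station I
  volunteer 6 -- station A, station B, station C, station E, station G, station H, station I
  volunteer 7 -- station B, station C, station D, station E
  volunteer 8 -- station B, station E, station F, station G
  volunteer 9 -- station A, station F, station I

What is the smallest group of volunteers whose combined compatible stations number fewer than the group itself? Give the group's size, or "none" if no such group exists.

none

A matching saturating every volunteer exists, for instance volunteer 1→station H, volunteer 2→station G, volunteer 3→station C, volunteer 4→station A, volunteer 5→station E, volunteer 6→station I, volunteer 7→station D, volunteer 8→station B, volunteer 9→station F.
By Hall's marriage theorem, this means |N(S)| ≥ |S| for every subset S, so no violating subset exists.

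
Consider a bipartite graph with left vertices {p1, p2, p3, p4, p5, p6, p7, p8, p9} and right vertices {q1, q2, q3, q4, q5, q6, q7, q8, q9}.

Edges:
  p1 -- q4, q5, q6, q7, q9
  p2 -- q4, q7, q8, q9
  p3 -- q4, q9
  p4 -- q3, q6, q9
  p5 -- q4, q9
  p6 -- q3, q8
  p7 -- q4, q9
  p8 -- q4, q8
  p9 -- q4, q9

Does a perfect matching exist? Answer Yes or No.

No

The set {p3, p5, p7, p9} has only 2 neighbours ({q4, q9}), so by Hall's theorem at most 7 of the 9 left vertices can be matched.
Hence no matching covers every left vertex.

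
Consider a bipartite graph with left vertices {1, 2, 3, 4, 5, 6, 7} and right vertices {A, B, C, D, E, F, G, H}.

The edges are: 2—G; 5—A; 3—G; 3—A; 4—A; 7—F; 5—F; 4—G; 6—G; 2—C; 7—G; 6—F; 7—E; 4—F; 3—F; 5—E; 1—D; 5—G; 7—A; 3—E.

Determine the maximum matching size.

For example, pair 1-D, 2-C, 3-E, 4-G, 5-A, 6-F.
The set {3, 4, 5, 6, 7} has only 4 neighbours ({A, E, F, G}), so by Hall's theorem at most 6 of the 7 left vertices can be matched.

6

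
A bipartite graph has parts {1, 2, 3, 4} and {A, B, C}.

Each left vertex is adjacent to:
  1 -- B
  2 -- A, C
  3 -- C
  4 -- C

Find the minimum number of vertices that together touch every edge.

3

{1, 2, C} is a vertex cover of size 3: every edge has an endpoint in this set.
No smaller cover exists because 1–B, 2–A, 3–C is a matching of size 3, and a cover must include an endpoint of each of these disjoint edges (König's theorem).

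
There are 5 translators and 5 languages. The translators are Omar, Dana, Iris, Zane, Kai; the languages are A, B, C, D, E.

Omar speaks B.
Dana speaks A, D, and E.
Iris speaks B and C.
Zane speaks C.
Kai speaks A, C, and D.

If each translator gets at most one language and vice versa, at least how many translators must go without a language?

1

One maximum matching: Omar-B, Dana-E, Iris-C, Kai-D.
The set {Omar, Iris, Zane} has only 2 neighbours ({B, C}), so by Hall's theorem at most 4 of the 5 translators can be matched.
That matches 4 of the 5, leaving 1 unmatched; no matching can do better.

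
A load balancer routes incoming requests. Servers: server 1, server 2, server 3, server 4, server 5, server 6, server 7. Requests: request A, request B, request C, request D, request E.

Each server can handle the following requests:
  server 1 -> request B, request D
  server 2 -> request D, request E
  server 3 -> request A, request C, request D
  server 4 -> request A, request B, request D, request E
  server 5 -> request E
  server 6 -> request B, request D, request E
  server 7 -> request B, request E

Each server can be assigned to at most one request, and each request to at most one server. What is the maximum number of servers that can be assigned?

A valid assignment of size 5: server 1→request B, server 2→request D, server 3→request C, server 4→request A, server 5→request E.
The set {server 1, server 2, server 5, server 6, server 7} has only 3 neighbours ({request B, request D, request E}), so by Hall's theorem at most 5 of the 7 servers can be matched.

5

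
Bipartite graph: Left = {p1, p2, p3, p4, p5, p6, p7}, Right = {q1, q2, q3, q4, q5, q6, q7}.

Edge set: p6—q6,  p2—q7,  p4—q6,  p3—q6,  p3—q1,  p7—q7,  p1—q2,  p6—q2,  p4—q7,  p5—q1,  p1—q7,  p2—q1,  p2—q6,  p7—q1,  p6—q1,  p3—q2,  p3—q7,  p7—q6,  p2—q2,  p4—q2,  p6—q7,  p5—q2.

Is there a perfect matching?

The set {p1, p2, p3, p4, p5, p6, p7} has only 4 neighbours ({q1, q2, q6, q7}), so by Hall's theorem at most 4 of the 7 left vertices can be matched.
Hence no matching covers every left vertex.

No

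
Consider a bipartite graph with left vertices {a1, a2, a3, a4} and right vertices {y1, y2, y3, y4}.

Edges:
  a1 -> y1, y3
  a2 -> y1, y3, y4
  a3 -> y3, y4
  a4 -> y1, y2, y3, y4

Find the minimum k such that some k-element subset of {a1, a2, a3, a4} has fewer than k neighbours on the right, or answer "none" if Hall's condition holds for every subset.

none

A matching saturating every left vertex exists, for instance a1→y1, a2→y4, a3→y3, a4→y2.
By Hall's marriage theorem, this means |N(S)| ≥ |S| for every subset S, so no violating subset exists.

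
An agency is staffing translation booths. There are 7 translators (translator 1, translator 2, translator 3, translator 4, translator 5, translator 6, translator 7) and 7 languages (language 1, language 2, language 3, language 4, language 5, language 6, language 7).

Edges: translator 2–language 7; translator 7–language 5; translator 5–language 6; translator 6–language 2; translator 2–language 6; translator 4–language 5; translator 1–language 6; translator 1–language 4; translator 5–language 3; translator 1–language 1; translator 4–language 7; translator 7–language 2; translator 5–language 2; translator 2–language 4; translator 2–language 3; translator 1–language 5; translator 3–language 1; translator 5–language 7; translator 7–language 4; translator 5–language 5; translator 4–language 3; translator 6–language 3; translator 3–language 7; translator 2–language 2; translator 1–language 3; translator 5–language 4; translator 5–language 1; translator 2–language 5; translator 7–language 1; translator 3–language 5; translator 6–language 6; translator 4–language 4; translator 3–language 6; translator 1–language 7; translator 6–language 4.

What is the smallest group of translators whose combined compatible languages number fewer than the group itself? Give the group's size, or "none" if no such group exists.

A matching saturating every translator exists, for instance translator 1→language 3, translator 2→language 7, translator 3→language 6, translator 4→language 5, translator 5→language 1, translator 6→language 4, translator 7→language 2.
By Hall's marriage theorem, this means |N(S)| ≥ |S| for every subset S, so no violating subset exists.

none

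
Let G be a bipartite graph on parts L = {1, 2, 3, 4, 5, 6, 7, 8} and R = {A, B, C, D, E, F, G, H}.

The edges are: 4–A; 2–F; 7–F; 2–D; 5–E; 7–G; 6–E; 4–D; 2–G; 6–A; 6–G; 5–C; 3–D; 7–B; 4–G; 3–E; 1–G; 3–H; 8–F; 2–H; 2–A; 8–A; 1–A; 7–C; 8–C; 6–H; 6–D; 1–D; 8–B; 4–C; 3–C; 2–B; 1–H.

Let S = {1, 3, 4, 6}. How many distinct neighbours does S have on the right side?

The union of neighbours of {1, 3, 4, 6} is {A, C, D, E, G, H}, which has 6 elements.
Since |N(S)| = 6 ≥ |S| = 4, Hall's condition holds for this subset.

6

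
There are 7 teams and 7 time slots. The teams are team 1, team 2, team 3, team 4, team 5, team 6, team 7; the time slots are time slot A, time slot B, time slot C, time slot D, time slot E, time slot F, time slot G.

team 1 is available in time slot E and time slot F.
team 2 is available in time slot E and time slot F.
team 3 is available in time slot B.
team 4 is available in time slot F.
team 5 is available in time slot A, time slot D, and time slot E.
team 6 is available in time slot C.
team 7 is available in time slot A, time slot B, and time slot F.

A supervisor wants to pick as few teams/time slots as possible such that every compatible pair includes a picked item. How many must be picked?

{team 3, team 5, team 6, team 7, time slot E, time slot F} is a vertex cover of size 6: every edge has an endpoint in this set.
No smaller cover exists because team 1–time slot E, team 2–time slot F, team 3–time slot B, team 5–time slot D, team 6–time slot C, team 7–time slot A is a matching of size 6, and a cover must include an endpoint of each of these disjoint edges (König's theorem).

6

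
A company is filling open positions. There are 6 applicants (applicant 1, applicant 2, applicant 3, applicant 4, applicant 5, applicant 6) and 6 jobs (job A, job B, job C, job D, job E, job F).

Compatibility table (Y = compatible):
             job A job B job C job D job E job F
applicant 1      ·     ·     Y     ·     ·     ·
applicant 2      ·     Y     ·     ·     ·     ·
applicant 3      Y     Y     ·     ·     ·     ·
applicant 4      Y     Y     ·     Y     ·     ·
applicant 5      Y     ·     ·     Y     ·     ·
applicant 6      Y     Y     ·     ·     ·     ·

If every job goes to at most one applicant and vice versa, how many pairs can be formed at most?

4

One maximum matching: applicant 1-job C, applicant 2-job B, applicant 3-job A, applicant 4-job D.
The set {applicant 2, applicant 3, applicant 4, applicant 5, applicant 6} has only 3 neighbours ({job A, job B, job D}), so by Hall's theorem at most 4 of the 6 applicants can be matched.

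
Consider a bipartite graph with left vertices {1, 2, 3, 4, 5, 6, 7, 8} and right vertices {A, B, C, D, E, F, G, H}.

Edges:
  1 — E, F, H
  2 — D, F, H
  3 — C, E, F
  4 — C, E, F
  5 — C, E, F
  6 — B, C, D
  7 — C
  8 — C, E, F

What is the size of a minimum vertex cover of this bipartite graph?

A maximum matching has 6 edges (e.g. 1–H, 2–D, 3–F, 4–C, 5–E, 6–B).
By König's theorem the minimum vertex cover has the same size. One such cover is {1, 2, 6, C, E, F}.

6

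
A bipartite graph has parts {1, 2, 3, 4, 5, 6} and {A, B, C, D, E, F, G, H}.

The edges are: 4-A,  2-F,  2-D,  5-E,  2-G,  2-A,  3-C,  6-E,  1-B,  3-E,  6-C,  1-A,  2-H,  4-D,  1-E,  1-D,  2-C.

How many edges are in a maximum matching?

One maximum matching: 1–B, 2–G, 3–C, 4–D, 5–E.
The set {3, 5, 6} has only 2 neighbours ({C, E}), so by Hall's theorem at most 5 of the 6 left vertices can be matched.

5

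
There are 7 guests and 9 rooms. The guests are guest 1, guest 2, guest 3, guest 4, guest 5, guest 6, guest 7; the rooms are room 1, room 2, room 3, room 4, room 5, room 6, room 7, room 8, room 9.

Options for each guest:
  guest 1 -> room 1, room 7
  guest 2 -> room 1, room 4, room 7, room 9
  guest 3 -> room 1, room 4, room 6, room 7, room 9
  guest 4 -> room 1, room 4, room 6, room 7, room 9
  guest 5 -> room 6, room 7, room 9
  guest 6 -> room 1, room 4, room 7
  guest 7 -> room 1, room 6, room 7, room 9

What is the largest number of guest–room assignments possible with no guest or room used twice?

For example, pair guest 1–room 1, guest 2–room 4, guest 3–room 6, guest 4–room 9, guest 5–room 7.
The set {guest 1, guest 2, guest 3, guest 4, guest 5, guest 6, guest 7} has only 5 neighbours ({room 1, room 4, room 6, room 7, room 9}), so by Hall's theorem at most 5 of the 7 guests can be matched.

5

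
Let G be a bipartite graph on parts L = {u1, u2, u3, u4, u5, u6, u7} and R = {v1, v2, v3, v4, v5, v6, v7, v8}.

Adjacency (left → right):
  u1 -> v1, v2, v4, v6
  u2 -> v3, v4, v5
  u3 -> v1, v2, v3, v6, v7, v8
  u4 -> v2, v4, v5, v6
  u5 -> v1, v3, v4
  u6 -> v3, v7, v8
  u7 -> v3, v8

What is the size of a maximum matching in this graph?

7

For example, pair u1-v1, u2-v5, u3-v2, u4-v6, u5-v4, u6-v7, u7-v3.
This saturates every left vertex, so 7 is the maximum.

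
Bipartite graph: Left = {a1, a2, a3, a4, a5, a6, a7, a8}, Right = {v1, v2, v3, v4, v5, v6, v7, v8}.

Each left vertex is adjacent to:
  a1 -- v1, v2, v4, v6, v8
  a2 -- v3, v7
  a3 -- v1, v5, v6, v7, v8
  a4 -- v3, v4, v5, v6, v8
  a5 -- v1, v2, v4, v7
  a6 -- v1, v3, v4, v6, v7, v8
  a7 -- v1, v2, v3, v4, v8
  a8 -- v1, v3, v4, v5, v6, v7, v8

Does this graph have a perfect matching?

Yes

One maximum matching: a1-v4, a2-v7, a3-v1, a4-v5, a5-v2, a6-v6, a7-v3, a8-v8.
All 8 left vertices are covered.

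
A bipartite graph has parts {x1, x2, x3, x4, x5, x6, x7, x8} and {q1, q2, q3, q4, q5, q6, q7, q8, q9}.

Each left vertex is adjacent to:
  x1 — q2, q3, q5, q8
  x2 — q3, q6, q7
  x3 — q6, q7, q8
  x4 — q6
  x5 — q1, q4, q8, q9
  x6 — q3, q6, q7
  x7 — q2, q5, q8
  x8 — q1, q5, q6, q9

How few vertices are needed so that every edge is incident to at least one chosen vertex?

The 8 edges x1–q5, x2–q3, x3–q8, x4–q6, x5–q4, x6–q7, x7–q2, x8–q9 form a matching, so any vertex cover needs at least 8 vertices (one per matched edge).
Conversely {x1, x2, x3, x4, x5, x6, x7, x8} meets every edge and has exactly 8 vertices, so 8 is optimal.

8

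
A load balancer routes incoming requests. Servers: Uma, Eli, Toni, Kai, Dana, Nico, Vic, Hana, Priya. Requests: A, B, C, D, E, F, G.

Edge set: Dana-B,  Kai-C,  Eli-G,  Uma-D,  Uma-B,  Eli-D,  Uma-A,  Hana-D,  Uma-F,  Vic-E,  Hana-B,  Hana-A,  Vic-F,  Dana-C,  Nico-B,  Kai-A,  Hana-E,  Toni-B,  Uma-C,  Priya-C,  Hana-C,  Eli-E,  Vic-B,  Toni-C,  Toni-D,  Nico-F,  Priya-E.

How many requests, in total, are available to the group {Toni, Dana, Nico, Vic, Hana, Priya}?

6

The union of neighbours of {Toni, Dana, Nico, Vic, Hana, Priya} is {A, B, C, D, E, F}, which has 6 elements.
Since |N(S)| = 6 ≥ |S| = 6, Hall's condition holds for this subset.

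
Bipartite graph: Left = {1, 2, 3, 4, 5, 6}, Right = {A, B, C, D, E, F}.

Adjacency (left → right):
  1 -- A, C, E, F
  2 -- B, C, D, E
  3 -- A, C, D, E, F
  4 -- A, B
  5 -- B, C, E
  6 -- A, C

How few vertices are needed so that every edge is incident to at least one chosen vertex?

6

A maximum matching has 6 edges (e.g. 1–F, 2–B, 3–D, 4–A, 5–E, 6–C).
By König's theorem the minimum vertex cover has the same size. One such cover is {1, 2, 3, 4, 5, 6}.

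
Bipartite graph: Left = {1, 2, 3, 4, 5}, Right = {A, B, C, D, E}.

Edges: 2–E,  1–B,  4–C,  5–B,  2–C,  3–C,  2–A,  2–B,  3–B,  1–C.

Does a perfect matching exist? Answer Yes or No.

The set {1, 3, 4, 5} has only 2 neighbours ({B, C}), so by Hall's theorem at most 3 of the 5 left vertices can be matched.
Hence no matching covers every left vertex.

No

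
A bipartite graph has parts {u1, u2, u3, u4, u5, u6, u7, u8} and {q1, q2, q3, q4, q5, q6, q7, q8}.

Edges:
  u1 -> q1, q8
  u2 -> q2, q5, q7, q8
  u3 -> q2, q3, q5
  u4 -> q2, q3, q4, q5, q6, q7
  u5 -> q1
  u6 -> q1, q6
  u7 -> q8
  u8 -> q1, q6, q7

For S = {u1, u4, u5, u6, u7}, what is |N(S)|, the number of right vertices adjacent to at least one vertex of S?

The union of neighbours of {u1, u4, u5, u6, u7} is {q1, q2, q3, q4, q5, q6, q7, q8}, which has 8 elements.
Since |N(S)| = 8 ≥ |S| = 5, Hall's condition holds for this subset.

8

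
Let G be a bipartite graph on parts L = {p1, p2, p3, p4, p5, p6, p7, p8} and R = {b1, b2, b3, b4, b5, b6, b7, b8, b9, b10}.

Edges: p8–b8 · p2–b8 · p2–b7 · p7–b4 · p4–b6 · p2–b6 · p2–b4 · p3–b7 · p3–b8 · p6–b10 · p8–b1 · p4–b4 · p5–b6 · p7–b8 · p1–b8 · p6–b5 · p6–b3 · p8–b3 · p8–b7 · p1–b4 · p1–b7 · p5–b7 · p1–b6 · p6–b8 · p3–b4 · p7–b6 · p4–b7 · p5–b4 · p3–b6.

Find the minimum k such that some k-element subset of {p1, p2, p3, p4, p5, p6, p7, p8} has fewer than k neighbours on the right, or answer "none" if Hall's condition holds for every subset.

Take S = {p1, p2, p3, p4, p5}. Its neighbourhood is {b4, b6, b7, b8}, so |N(S)| = 4 < |S| = 5.
Every subset of size less than 5 has at least as many neighbours as members, so 5 is the minimum.

5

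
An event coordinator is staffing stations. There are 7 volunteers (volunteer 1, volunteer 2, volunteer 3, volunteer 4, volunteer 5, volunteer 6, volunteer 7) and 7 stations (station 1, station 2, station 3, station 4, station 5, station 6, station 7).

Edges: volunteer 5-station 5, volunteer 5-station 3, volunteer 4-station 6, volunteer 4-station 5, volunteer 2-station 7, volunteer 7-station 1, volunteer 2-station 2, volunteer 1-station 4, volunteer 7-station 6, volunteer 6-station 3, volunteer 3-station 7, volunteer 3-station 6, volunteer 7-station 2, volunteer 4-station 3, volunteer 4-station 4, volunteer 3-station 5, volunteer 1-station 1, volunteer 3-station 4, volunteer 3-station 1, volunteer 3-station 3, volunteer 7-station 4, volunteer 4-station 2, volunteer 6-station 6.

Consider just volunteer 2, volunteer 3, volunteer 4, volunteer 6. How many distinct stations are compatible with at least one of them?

7

The union of neighbours of {volunteer 2, volunteer 3, volunteer 4, volunteer 6} is {station 1, station 2, station 3, station 4, station 5, station 6, station 7}, which has 7 elements.
Since |N(S)| = 7 ≥ |S| = 4, Hall's condition holds for this subset.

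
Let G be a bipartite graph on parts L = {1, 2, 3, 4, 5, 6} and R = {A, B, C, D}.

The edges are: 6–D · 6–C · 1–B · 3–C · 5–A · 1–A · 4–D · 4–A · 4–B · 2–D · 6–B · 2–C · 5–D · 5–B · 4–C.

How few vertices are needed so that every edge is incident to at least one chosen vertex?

4

The 4 edges 1–A, 2–D, 3–C, 4–B form a matching, so any vertex cover needs at least 4 vertices (one per matched edge).
Conversely {A, B, C, D} meets every edge and has exactly 4 vertices, so 4 is optimal.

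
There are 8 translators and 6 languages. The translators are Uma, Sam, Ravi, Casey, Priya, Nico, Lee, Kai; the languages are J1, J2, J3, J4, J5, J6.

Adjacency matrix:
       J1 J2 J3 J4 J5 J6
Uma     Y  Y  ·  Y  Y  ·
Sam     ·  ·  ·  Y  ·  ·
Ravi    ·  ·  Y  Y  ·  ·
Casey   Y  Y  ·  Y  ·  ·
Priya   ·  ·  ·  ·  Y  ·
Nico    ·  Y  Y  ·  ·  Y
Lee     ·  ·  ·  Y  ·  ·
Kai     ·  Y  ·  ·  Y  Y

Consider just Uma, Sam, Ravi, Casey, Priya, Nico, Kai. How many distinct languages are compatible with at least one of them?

6

The union of neighbours of {Uma, Sam, Ravi, Casey, Priya, Nico, Kai} is {J1, J2, J3, J4, J5, J6}, which has 6 elements.
Since |N(S)| = 6 < |S| = 7, Hall's condition fails for this subset.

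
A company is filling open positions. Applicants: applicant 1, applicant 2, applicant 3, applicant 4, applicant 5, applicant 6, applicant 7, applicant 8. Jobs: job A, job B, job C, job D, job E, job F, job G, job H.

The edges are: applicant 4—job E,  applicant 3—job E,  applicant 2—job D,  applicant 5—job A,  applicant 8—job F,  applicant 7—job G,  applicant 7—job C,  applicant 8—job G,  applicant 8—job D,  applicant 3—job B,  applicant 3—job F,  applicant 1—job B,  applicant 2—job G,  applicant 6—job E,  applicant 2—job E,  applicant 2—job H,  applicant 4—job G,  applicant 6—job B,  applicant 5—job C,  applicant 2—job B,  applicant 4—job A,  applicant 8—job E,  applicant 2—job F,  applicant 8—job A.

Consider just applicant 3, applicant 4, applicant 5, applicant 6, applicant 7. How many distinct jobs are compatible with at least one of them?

The union of neighbours of {applicant 3, applicant 4, applicant 5, applicant 6, applicant 7} is {job A, job B, job C, job E, job F, job G}, which has 6 elements.
Since |N(S)| = 6 ≥ |S| = 5, Hall's condition holds for this subset.

6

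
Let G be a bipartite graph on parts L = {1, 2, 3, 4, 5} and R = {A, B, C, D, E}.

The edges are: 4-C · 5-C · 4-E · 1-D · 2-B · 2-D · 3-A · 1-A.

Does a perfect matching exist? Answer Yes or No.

Yes

For example, pair 1→D, 2→B, 3→A, 4→E, 5→C.
Every left vertex is matched, so this is a perfect matching.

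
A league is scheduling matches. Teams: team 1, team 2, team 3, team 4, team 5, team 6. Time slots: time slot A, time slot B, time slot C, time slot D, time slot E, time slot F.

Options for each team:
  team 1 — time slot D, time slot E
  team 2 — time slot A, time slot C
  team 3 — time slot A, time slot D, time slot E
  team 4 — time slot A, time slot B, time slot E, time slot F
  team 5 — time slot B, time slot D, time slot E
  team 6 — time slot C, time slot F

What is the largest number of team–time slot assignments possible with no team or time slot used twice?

6

One maximum matching: team 1→time slot E, team 2→time slot C, team 3→time slot A, team 4→time slot B, team 5→time slot D, team 6→time slot F.
All 6 teams are matched, so no larger matching exists.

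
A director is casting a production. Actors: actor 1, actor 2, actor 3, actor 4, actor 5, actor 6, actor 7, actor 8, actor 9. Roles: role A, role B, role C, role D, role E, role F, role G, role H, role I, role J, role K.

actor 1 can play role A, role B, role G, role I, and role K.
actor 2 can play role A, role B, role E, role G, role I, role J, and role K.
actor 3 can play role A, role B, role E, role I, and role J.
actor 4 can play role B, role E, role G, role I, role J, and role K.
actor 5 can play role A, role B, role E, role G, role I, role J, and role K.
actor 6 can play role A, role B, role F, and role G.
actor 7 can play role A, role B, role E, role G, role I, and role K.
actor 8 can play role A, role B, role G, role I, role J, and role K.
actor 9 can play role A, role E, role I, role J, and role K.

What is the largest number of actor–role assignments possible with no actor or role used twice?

8

A valid assignment of size 8: actor 1→role A, actor 2→role I, actor 3→role E, actor 4→role J, actor 5→role K, actor 6→role F, actor 7→role B, actor 8→role G.
The set {actor 1, actor 2, actor 3, actor 4, actor 5, actor 7, actor 8, actor 9} has only 7 neighbours ({role A, role B, role E, role G, role I, role J, role K}), so by Hall's theorem at most 8 of the 9 actors can be matched.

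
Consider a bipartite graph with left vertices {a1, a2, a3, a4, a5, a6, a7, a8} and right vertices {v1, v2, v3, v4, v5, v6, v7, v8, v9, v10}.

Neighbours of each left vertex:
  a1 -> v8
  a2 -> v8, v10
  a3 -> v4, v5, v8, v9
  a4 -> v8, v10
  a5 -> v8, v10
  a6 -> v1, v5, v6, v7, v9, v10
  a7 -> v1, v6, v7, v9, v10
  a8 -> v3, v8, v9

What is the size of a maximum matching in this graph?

One maximum matching: a1–v8, a2–v10, a3–v4, a6–v1, a7–v6, a8–v3.
The set {a1, a2, a4, a5} has only 2 neighbours ({v10, v8}), so by Hall's theorem at most 6 of the 8 left vertices can be matched.

6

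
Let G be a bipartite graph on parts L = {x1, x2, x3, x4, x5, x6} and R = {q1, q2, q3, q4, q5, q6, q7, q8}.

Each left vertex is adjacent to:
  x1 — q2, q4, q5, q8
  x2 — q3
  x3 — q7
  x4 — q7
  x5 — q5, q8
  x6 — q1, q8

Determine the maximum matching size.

5

A valid assignment of size 5: x1–q2, x2–q3, x3–q7, x5–q5, x6–q8.
The set {x3, x4} has only 1 neighbour ({q7}), so by Hall's theorem at most 5 of the 6 left vertices can be matched.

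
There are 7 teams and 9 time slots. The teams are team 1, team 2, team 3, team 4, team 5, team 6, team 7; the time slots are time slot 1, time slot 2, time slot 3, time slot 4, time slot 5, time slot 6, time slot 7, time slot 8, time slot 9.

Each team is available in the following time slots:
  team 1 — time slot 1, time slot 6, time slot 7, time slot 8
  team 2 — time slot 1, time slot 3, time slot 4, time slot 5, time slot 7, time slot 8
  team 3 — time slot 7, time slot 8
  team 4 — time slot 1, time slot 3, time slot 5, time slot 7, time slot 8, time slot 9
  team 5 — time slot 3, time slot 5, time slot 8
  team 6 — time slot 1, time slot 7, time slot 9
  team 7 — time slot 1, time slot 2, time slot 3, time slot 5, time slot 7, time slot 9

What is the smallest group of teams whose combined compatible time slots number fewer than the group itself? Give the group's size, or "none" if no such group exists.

A matching saturating every team exists, for instance team 1→time slot 6, team 2→time slot 4, team 3→time slot 7, team 4→time slot 8, team 5→time slot 3, team 6→time slot 9, team 7→time slot 5.
By Hall's marriage theorem, this means |N(S)| ≥ |S| for every subset S, so no violating subset exists.

none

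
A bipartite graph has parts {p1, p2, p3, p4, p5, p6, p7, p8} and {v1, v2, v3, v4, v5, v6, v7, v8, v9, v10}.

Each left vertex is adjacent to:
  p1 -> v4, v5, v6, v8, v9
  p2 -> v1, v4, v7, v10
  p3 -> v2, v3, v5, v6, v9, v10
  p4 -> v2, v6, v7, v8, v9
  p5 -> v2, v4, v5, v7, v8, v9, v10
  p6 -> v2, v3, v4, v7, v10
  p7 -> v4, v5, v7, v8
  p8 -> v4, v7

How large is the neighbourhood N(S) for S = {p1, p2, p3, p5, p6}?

10

The union of neighbours of {p1, p2, p3, p5, p6} is {v1, v2, v3, v4, v5, v6, v7, v8, v9, v10}, which has 10 elements.
Since |N(S)| = 10 ≥ |S| = 5, Hall's condition holds for this subset.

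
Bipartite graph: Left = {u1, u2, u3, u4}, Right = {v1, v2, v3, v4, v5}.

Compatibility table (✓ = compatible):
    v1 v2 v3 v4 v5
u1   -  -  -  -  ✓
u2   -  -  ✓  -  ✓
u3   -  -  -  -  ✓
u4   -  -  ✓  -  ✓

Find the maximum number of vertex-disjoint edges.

2

A valid assignment of size 2: u1-v5, u2-v3.
The set {u1, u2, u3, u4} has only 2 neighbours ({v3, v5}), so by Hall's theorem at most 2 of the 4 left vertices can be matched.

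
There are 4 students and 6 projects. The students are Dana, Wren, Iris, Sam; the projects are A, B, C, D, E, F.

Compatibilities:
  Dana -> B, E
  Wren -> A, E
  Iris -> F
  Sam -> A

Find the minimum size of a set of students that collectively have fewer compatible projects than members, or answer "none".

A matching saturating every student exists, for instance Dana→B, Wren→E, Iris→F, Sam→A.
By Hall's marriage theorem, this means |N(S)| ≥ |S| for every subset S, so no violating subset exists.

none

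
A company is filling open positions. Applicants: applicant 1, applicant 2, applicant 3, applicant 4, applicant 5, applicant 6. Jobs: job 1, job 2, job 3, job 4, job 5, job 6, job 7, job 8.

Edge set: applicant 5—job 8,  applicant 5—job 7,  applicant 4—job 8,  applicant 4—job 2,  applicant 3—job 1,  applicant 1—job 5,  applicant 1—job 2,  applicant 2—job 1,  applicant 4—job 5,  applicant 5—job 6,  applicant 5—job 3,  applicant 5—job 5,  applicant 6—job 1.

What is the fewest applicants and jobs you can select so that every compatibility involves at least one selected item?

A maximum matching has 4 edges (e.g. applicant 1–job 2, applicant 2–job 1, applicant 4–job 8, applicant 5–job 5).
By König's theorem the minimum vertex cover has the same size. One such cover is {applicant 1, applicant 4, applicant 5, job 1}.

4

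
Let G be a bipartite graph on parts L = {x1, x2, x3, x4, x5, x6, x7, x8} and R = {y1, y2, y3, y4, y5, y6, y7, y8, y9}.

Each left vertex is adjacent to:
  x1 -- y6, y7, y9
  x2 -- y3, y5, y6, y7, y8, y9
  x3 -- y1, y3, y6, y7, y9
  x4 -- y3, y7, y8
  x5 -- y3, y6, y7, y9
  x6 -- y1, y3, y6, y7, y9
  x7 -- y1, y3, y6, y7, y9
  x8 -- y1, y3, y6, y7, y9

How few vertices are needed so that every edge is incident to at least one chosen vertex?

7

{x2, x4, y1, y3, y6, y7, y9} is a vertex cover of size 7: every edge has an endpoint in this set.
No smaller cover exists because x1–y9, x2–y5, x3–y1, x4–y8, x5–y3, x6–y7, x7–y6 is a matching of size 7, and a cover must include an endpoint of each of these disjoint edges (König's theorem).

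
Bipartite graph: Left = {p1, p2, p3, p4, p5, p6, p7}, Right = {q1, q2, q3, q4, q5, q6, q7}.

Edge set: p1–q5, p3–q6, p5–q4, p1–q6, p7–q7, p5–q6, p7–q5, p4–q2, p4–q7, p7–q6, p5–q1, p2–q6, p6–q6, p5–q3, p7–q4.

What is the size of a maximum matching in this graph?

One maximum matching: p1-q5, p2-q6, p4-q2, p5-q4, p7-q7.
The set {p2, p3, p6} has only 1 neighbour ({q6}), so by Hall's theorem at most 5 of the 7 left vertices can be matched.

5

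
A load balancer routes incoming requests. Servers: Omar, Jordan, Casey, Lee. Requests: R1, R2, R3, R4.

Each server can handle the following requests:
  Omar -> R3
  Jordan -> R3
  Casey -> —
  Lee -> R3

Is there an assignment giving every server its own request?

The set {Omar, Jordan, Casey, Lee} has only 1 neighbour ({R3}), so by Hall's theorem at most 1 of the 4 servers can be matched.
Hence no matching covers every server.

No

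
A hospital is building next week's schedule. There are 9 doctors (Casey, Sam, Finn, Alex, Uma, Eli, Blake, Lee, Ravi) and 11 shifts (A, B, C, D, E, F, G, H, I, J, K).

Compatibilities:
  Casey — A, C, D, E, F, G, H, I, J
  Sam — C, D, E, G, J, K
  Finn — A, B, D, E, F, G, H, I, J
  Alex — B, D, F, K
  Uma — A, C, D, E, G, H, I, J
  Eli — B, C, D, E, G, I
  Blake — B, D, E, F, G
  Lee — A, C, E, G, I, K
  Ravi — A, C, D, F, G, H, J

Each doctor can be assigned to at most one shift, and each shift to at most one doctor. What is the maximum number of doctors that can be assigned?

9

For example, pair Casey-G, Sam-K, Finn-E, Alex-F, Uma-H, Eli-D, Blake-B, Lee-A, Ravi-J.
This saturates every doctor, so 9 is the maximum.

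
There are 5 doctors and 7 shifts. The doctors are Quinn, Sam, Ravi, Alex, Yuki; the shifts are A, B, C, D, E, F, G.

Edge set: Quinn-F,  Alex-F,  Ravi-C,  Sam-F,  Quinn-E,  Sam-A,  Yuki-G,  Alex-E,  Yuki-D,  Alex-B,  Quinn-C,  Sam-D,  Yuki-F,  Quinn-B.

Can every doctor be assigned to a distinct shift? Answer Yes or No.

Yes

One maximum matching: Quinn-E, Sam-D, Ravi-C, Alex-B, Yuki-F.
Every doctor is matched, so this matching saturates all of them.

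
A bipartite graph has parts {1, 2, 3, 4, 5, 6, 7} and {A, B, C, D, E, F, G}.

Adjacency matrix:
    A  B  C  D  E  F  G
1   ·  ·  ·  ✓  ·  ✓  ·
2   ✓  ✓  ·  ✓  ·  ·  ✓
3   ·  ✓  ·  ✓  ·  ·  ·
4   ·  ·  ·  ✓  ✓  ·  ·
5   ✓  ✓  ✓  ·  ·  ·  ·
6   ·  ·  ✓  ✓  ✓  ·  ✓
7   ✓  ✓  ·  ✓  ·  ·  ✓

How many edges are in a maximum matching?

For example, pair 1-F, 2-G, 3-D, 4-E, 5-A, 6-C, 7-B.
All 7 left vertices are matched, so no larger matching exists.

7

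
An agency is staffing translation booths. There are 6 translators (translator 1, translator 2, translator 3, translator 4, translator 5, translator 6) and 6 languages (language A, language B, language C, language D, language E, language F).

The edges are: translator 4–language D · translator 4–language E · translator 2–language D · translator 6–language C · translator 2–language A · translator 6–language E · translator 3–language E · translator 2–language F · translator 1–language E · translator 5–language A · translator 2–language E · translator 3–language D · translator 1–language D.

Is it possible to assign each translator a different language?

The set {translator 1, translator 3, translator 4} has only 2 neighbours ({language D, language E}), so by Hall's theorem at most 5 of the 6 translators can be matched.
Hence no matching covers every translator.

No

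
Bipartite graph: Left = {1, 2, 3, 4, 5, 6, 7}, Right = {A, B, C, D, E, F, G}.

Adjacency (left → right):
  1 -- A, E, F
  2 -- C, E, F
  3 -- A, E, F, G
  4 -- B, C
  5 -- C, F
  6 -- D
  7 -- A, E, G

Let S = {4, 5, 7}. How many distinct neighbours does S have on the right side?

The union of neighbours of {4, 5, 7} is {A, B, C, E, F, G}, which has 6 elements.
Since |N(S)| = 6 ≥ |S| = 3, Hall's condition holds for this subset.

6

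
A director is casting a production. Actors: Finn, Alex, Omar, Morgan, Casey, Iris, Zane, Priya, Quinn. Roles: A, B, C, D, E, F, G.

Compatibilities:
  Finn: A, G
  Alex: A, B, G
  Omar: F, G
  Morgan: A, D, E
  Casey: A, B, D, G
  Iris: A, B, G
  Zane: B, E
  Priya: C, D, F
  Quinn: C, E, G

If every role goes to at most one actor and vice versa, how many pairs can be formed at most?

A valid assignment of size 7: Finn–A, Alex–G, Omar–F, Morgan–E, Casey–D, Iris–B, Priya–C.
The set {Finn, Alex, Omar, Morgan, Casey, Iris, Zane, Priya, Quinn} has only 7 neighbours ({A, B, C, D, E, F, G}), so by Hall's theorem at most 7 of the 9 actors can be matched.

7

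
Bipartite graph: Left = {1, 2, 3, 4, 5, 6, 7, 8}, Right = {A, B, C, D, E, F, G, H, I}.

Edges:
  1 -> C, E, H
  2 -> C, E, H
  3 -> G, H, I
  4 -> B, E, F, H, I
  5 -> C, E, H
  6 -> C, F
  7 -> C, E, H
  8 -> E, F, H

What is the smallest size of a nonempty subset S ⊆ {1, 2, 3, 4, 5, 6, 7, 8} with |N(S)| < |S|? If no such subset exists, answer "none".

4

Take S = {1, 2, 5, 7}. Its neighbourhood is {C, E, H}, so |N(S)| = 3 < |S| = 4.
Every subset of size less than 4 has at least as many neighbours as members, so 4 is the minimum.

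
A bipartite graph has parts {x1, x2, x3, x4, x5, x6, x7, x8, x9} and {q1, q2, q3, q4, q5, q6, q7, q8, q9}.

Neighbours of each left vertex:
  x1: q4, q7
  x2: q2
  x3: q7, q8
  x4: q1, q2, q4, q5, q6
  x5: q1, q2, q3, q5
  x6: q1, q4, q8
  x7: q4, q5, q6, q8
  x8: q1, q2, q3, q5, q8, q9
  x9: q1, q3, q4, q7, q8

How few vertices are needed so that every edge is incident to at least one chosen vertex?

9

The 9 edges x1–q7, x2–q2, x3–q8, x4–q5, x5–q3, x6–q1, x7–q6, x8–q9, x9–q4 form a matching, so any vertex cover needs at least 9 vertices (one per matched edge).
Conversely {x1, x2, x3, x4, x5, x6, x7, x8, x9} meets every edge and has exactly 9 vertices, so 9 is optimal.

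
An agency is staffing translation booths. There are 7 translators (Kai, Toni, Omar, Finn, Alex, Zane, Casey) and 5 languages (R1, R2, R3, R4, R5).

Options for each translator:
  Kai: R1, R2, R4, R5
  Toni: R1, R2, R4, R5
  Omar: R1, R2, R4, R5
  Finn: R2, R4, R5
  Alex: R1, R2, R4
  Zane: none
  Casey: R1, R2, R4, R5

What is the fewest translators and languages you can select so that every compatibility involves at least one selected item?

4

The 4 edges Kai–R1, Toni–R2, Omar–R5, Finn–R4 form a matching, so any vertex cover needs at least 4 vertices (one per matched edge).
Conversely {R1, R2, R4, R5} meets every edge and has exactly 4 vertices, so 4 is optimal.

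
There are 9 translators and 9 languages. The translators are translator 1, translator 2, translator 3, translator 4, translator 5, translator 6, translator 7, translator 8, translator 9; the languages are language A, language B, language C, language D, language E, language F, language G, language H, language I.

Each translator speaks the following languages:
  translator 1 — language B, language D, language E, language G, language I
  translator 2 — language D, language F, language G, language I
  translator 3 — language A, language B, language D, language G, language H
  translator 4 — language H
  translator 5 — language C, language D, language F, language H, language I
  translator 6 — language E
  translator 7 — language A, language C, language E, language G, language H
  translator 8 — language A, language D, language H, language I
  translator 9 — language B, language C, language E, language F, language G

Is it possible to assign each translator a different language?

For example, pair translator 1→language I, translator 2→language G, translator 3→language B, translator 4→language H, translator 5→language D, translator 6→language E, translator 7→language C, translator 8→language A, translator 9→language F.
Every translator is matched, so this is a perfect matching.

Yes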